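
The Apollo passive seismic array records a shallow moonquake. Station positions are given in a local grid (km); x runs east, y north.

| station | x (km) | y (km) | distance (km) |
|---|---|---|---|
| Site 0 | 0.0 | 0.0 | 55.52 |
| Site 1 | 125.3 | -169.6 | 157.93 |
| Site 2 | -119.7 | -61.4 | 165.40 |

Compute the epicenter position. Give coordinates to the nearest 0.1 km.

43.5 km east, -34.5 km north

Circle about each station: x² + y² = 55.52²; (x − 125.3)² + (y + 169.6)² = 157.93²; (x + 119.7)² + (y + 61.4)² = 165.40².
Subtracting the Site 0 equation from the Site 1 and Site 2 equations removes the quadratic terms:
250.6 x − 339.2 y = 22604.84
-239.4 x − 122.8 y = -6176.64
Solving the 2×2 system: x ≈ 43.5, y ≈ -34.5 km.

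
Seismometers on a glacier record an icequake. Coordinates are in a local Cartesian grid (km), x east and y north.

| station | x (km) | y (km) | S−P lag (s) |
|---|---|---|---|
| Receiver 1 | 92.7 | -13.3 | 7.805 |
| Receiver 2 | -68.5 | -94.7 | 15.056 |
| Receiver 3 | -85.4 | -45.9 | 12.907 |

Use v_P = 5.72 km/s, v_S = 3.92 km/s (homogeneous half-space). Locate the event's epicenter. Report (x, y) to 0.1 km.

Distance from S−P lag: d = Δt · v_P v_S / (v_P − v_S) = Δt · (5.72·3.92)/(5.72−3.92) ≈ 12.4569·Δt.
So d_Receiver 1 = 97.23, d_Receiver 2 = 187.55, d_Receiver 3 = 160.78 km.
Circle about each station: (x − 92.7)² + (y + 13.3)² = 97.23²; (x + 68.5)² + (y + 94.7)² = 187.55²; (x + 85.4)² + (y + 45.9)² = 160.78².
Subtracting the Receiver 1 equation from the Receiver 2 and Receiver 3 equations removes the quadratic terms:
-322.4 x − 162.8 y = -20831.17
-356.2 x − 65.2 y = -15766.75
Solving the 2×2 system: x ≈ 32.7, y ≈ 63.2 km.
Check against Receiver 1 (with the unrounded x, y): √((x − 92.7)²+(y + 13.3)²) = 97.24 ≈ 97.23 km. ✓

32.7 km east, 63.2 km north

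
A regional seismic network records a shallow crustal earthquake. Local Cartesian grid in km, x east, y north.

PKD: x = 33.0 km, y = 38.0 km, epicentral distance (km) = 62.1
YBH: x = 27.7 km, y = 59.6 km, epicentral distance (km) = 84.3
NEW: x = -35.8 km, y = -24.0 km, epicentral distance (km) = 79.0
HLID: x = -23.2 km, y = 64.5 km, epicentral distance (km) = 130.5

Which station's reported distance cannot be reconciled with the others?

Solve using three stations at a time. Using PKD, YBH, NEW (subtract circle equations pairwise → linear system) gives (x, y) ≈ (43.2, -23.3).
Distances from that point to each station vs reported:
  PKD: calculated 62.1 vs reported 62.1 → residual 0.0 km
  YBH: calculated 84.3 vs reported 84.3 → residual 0.0 km
  NEW: calculated 79.0 vs reported 79.0 → residual 0.0 km
  HLID: calculated 110.1 vs reported 130.5 → residual 20.4 km
PKD, YBH, NEW are mutually consistent (residuals ≈ 0); HLID is off by 20.4 km.

HLID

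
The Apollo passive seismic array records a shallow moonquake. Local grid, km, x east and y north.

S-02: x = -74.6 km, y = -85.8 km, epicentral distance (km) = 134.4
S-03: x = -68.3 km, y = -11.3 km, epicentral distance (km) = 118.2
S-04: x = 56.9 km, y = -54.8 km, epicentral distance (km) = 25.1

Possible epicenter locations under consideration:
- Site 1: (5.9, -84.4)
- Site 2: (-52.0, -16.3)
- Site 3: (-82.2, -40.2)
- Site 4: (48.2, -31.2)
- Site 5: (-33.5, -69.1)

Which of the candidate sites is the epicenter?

Site 4

For each candidate, compare |candidate − station| to the reported distance:
Site 1: residuals S-02 53.9, S-03 14.0, S-04 33.9 → max 53.9 km
Site 2: residuals S-02 61.3, S-03 101.2, S-04 90.4 → max 101.2 km
Site 3: residuals S-02 88.2, S-03 86.1, S-04 114.8 → max 114.8 km
Site 4: residuals S-02 0.0, S-03 0.0, S-04 0.1 → max 0.1 km
Site 5: residuals S-02 90.0, S-03 50.7, S-04 66.4 → max 90.0 km
Only Site 4 has all residuals ≈ 0.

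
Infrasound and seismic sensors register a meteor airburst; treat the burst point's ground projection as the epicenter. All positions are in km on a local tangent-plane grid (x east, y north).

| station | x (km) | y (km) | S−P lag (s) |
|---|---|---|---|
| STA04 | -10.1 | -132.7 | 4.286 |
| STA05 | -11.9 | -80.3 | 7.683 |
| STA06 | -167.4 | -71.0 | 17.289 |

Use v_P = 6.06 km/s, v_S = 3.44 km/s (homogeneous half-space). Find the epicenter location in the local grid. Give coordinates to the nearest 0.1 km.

-44.2 km east, -132.2 km north

Distance from S−P lag: d = Δt · v_P v_S / (v_P − v_S) = Δt · (6.06·3.44)/(6.06−3.44) ≈ 7.9566·Δt.
So d_STA04 = 34.10, d_STA05 = 61.13, d_STA06 = 137.56 km.
Circle about each station: (x + 10.1)² + (y + 132.7)² = 34.10²; (x + 11.9)² + (y + 80.3)² = 61.13²; (x + 167.4)² + (y + 71.0)² = 137.56².
Subtracting pairs of circle equations eliminates x²+y² and gives linear equations (the radical axes):
-3.6 x + 104.8 y = -13695.67
-314.6 x + 123.4 y = -2407.48
Solving the 2×2 system: x ≈ -44.2, y ≈ -132.2 km.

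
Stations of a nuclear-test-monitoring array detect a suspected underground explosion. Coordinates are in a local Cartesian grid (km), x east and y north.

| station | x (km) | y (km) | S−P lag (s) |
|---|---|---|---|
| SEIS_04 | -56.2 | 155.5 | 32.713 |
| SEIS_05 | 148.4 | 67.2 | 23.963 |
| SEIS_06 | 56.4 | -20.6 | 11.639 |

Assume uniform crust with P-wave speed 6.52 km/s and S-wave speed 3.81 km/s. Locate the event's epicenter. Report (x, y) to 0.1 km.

(45.2, -126.7)

Distance from S−P lag: d = Δt · v_P v_S / (v_P − v_S) = Δt · (6.52·3.81)/(6.52−3.81) ≈ 9.1665·Δt.
So d_SEIS_04 = 299.86, d_SEIS_05 = 219.66, d_SEIS_06 = 106.69 km.
Circle about each station: (x + 56.2)² + (y − 155.5)² = 299.86²; (x − 148.4)² + (y − 67.2)² = 219.66²; (x − 56.4)² + (y + 20.6)² = 106.69².
Subtracting the SEIS_04 equation from the SEIS_05 and SEIS_06 equations removes the quadratic terms:
409.2 x − 176.6 y = 40865.21
225.2 x − 352.2 y = 54799.89
Solving the 2×2 system: x ≈ 45.2, y ≈ -126.7 km.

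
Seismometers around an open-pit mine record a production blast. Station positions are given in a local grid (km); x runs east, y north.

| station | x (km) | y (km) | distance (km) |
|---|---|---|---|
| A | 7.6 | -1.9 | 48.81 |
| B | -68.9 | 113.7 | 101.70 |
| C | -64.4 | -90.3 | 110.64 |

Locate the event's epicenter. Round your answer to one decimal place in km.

(-37.4, 17.0)

Circle about each station: (x − 7.6)² + (y + 1.9)² = 48.81²; (x + 68.9)² + (y − 113.7)² = 101.70²; (x + 64.4)² + (y + 90.3)² = 110.64².
Subtracting the A equation from the B and C equations removes the quadratic terms:
-153.0 x + 231.2 y = 9653.06
-144.0 x − 176.8 y = 2381.29
Solving the 2×2 system: x ≈ -37.4, y ≈ 17.0 km.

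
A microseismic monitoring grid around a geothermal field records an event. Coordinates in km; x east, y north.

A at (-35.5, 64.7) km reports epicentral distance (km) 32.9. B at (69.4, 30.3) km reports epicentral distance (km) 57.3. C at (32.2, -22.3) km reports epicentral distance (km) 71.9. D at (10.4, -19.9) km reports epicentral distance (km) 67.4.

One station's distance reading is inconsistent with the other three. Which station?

A

Solve using three stations at a time. Using B, C, D (subtract circle equations pairwise → linear system) gives (x, y) ≈ (14.5, 47.6).
Distances from that point to each station vs reported:
  A: calculated 52.8 vs reported 32.9 → residual 19.9 km
  B: calculated 57.6 vs reported 57.3 → residual 0.3 km
  C: calculated 72.1 vs reported 71.9 → residual 0.2 km
  D: calculated 67.6 vs reported 67.4 → residual 0.2 km
B, C, D are mutually consistent (residuals ≈ 0); A is off by 19.9 km.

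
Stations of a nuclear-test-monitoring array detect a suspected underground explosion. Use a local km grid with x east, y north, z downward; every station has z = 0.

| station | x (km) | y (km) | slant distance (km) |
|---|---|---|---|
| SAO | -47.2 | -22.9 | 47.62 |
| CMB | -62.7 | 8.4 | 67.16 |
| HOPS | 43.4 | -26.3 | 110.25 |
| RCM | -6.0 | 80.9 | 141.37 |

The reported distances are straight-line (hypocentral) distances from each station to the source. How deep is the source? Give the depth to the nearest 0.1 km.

Each station gives a sphere (x−x_i)² + (y−y_i)² + z² = d_i² (stations at z=0).
Subtracting the SAO sphere from CMB and HOPS: z² cancels, leaving linear equations in x and y:
-31.0 x + 62.6 y = -993.20
181.2 x − 6.8 y = -10064.40
Solving: x ≈ -57.201, y ≈ -44.192 km (keep extra digits for the depth step; rounded: -57.2, -44.2).
Then from the SAO sphere: z² = 47.62² − (x + 47.2)² − (y + 22.9)² with x = -57.201, y = -44.192, so z ≈ 41.404 ≈ 41.4 km.

depth ≈ 41.4 km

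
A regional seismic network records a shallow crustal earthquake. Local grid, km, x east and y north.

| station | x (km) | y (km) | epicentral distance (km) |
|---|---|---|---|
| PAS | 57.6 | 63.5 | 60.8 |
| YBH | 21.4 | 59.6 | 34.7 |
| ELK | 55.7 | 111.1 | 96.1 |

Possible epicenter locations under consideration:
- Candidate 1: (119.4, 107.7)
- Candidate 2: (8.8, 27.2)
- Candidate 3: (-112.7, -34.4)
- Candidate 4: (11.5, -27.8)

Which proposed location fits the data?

For each candidate, compare |candidate − station| to the reported distance:
Candidate 1: residuals PAS 15.2, YBH 74.5, ELK 32.3 → max 74.5 km
Candidate 2: residuals PAS 0.0, YBH 0.1, ELK 0.0 → max 0.1 km
Candidate 3: residuals PAS 135.6, YBH 129.1, ELK 126.5 → max 135.6 km
Candidate 4: residuals PAS 41.5, YBH 53.3, ELK 49.7 → max 53.3 km
Only Candidate 2 has all residuals ≈ 0.

Candidate 2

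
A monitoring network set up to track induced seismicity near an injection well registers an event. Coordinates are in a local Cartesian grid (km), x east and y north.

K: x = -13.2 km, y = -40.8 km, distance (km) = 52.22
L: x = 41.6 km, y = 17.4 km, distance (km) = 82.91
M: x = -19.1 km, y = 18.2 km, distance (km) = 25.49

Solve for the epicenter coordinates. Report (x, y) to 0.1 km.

Circle about each station: (x + 13.2)² + (y + 40.8)² = 52.22²; (x − 41.6)² + (y − 17.4)² = 82.91²; (x + 19.1)² + (y − 18.2)² = 25.49².
Subtracting pairs of circle equations eliminates x²+y² and gives linear equations (the radical axes):
109.6 x + 116.4 y = -3952.70
-11.8 x + 118.0 y = 934.36
Solving the 2×2 system: x ≈ -40.2, y ≈ 3.9 km.

x ≈ -40.2 km, y ≈ 3.9 km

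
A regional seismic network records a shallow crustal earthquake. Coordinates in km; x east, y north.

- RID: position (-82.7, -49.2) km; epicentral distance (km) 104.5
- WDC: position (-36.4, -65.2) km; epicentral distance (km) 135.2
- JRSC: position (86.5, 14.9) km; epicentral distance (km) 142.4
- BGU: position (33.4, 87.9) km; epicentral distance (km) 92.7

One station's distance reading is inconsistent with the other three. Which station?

Solve using three stations at a time. Using RID, JRSC, BGU (subtract circle equations pairwise → linear system) gives (x, y) ≈ (-51.4, 50.5).
Distances from that point to each station vs reported:
  RID: calculated 104.5 vs reported 104.5 → residual 0.0 km
  WDC: calculated 116.6 vs reported 135.2 → residual 18.6 km
  JRSC: calculated 142.4 vs reported 142.4 → residual 0.0 km
  BGU: calculated 92.7 vs reported 92.7 → residual 0.0 km
RID, JRSC, BGU are mutually consistent (residuals ≈ 0); WDC is off by 18.6 km.

WDC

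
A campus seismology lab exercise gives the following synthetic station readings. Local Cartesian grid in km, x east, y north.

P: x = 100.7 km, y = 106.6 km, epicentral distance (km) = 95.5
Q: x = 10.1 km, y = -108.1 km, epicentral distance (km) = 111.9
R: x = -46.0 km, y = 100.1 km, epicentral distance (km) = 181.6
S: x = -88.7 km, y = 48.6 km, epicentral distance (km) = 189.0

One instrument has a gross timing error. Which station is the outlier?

Solve using three stations at a time. Using Q, R, S (subtract circle equations pairwise → linear system) gives (x, y) ≈ (85.0, -25.4).
Distances from that point to each station vs reported:
  P: calculated 132.9 vs reported 95.5 → residual 37.4 km
  Q: calculated 111.6 vs reported 111.9 → residual 0.3 km
  R: calculated 181.4 vs reported 181.6 → residual 0.2 km
  S: calculated 188.8 vs reported 189.0 → residual 0.2 km
Q, R, S are mutually consistent (residuals ≈ 0); P is off by 37.4 km.

P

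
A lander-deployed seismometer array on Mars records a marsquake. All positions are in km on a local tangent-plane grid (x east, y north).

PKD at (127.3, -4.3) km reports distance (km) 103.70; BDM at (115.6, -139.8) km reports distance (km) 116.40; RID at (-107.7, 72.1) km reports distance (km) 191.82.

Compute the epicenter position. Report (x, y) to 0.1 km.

Circle about each station: (x − 127.3)² + (y + 4.3)² = 103.70²; (x − 115.6)² + (y + 139.8)² = 116.40²; (x + 107.7)² + (y − 72.1)² = 191.82².
Subtracting pairs of circle equations eliminates x²+y² and gives linear equations (the radical axes):
-23.4 x − 271.0 y = 13888.35
-470.0 x + 152.8 y = -25467.30
Solving the 2×2 system: x ≈ 36.5, y ≈ -54.4 km.

36.5 km east, -54.4 km north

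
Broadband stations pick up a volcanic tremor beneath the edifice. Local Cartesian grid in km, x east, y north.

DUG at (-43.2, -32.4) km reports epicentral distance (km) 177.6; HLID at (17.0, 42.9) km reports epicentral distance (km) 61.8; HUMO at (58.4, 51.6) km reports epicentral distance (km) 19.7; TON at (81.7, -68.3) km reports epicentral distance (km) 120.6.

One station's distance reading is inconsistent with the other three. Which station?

Solve using three stations at a time. Using HLID, HUMO, TON (subtract circle equations pairwise → linear system) gives (x, y) ≈ (78.1, 52.2).
Distances from that point to each station vs reported:
  DUG: calculated 147.9 vs reported 177.6 → residual 29.7 km
  HLID: calculated 61.8 vs reported 61.8 → residual 0.0 km
  HUMO: calculated 19.7 vs reported 19.7 → residual 0.0 km
  TON: calculated 120.6 vs reported 120.6 → residual 0.0 km
HLID, HUMO, TON are mutually consistent (residuals ≈ 0); DUG is off by 29.7 km.

DUG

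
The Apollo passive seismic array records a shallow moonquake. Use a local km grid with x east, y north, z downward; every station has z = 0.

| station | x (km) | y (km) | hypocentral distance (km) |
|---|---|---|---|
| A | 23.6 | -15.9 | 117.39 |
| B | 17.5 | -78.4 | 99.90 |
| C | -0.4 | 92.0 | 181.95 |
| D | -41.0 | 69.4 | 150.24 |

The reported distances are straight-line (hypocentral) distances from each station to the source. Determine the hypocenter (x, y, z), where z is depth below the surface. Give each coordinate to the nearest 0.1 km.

(-67.1, -69.0, 52.3)

Each station gives a sphere (x−x_i)² + (y−y_i)² + z² = d_i² (stations at z=0).
Subtracting the A sphere from B and C: z² cancels, leaving linear equations in x and y:
-12.2 x − 125.0 y = 9443.44
-48.0 x + 215.8 y = -11671.00
Solving: x ≈ -67.072, y ≈ -69.001 km (keep extra digits for the depth step; rounded: -67.1, -69.0).
Then from the A sphere: z² = 117.39² − (x − 23.6)² − (y + 15.9)² with x = -67.072, y = -69.001, so z ≈ 52.338 ≈ 52.3 km.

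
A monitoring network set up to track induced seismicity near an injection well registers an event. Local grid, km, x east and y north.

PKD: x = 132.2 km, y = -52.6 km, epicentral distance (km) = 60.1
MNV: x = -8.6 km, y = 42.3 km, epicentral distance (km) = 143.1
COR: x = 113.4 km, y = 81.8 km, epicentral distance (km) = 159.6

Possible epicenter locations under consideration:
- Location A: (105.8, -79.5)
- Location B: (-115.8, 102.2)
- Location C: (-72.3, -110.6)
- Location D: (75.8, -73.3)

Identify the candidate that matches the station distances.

For each candidate, compare |candidate − station| to the reported distance:
Location A: residuals PKD 22.4, MNV 24.0, COR 1.9 → max 24.0 km
Location B: residuals PKD 232.2, MNV 20.3, COR 70.5 → max 232.2 km
Location C: residuals PKD 152.5, MNV 22.5, COR 107.8 → max 152.5 km
Location D: residuals PKD 0.0, MNV 0.0, COR 0.0 → max 0.0 km
Only Location D has all residuals ≈ 0.

Location D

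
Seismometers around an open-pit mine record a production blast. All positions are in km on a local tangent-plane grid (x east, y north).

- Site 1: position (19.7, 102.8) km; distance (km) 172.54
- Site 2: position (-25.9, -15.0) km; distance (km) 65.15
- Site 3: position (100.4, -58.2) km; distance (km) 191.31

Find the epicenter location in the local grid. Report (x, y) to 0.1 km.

Circle about each station: (x − 19.7)² + (y − 102.8)² = 172.54²; (x + 25.9)² + (y + 15.0)² = 65.15²; (x − 100.4)² + (y + 58.2)² = 191.31².
Subtracting the Site 1 equation from the Site 2 and Site 3 equations removes the quadratic terms:
-91.2 x − 235.6 y = 15465.41
161.4 x − 322.0 y = -4317.99
Solving the 2×2 system: x ≈ -89.0, y ≈ -31.2 km.
Check against Site 1 (with the unrounded x, y): √((x − 19.7)²+(y − 102.8)²) = 172.53 ≈ 172.54 km. ✓

x ≈ -89.0 km, y ≈ -31.2 km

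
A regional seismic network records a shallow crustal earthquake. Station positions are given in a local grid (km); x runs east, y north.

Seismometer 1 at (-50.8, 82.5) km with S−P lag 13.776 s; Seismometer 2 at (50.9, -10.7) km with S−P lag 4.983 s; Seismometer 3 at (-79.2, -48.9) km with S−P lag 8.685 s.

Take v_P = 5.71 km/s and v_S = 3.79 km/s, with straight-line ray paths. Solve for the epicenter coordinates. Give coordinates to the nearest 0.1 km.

Distance from S−P lag: d = Δt · v_P v_S / (v_P − v_S) = Δt · (5.71·3.79)/(5.71−3.79) ≈ 11.2713·Δt.
So d_Seismometer 1 = 155.27, d_Seismometer 2 = 56.16, d_Seismometer 3 = 97.89 km.
Circle about each station: (x + 50.8)² + (y − 82.5)² = 155.27²; (x − 50.9)² + (y + 10.7)² = 56.16²; (x + 79.2)² + (y + 48.9)² = 97.89².
Subtracting pairs of circle equations eliminates x²+y² and gives linear equations (the radical axes):
203.4 x − 186.4 y = 14273.24
-56.8 x − 262.8 y = 13803.28
Solving the 2×2 system: x ≈ 18.4, y ≈ -56.5 km.

(18.4, -56.5)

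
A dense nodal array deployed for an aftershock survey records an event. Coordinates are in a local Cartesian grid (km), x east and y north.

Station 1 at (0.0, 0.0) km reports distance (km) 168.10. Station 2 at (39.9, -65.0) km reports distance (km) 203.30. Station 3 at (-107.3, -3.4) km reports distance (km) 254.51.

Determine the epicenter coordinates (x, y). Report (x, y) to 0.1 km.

Circle about each station: x² + y² = 168.10²; (x − 39.9)² + (y + 65.0)² = 203.30²; (x + 107.3)² + (y + 3.4)² = 254.51².
Subtracting the Station 1 equation from the Station 2 and Station 3 equations removes the quadratic terms:
79.8 x − 130.0 y = -7256.27
-214.6 x − 6.8 y = -24992.88
Solving the 2×2 system: x ≈ 112.5, y ≈ 124.9 km.

x ≈ 112.5 km, y ≈ 124.9 km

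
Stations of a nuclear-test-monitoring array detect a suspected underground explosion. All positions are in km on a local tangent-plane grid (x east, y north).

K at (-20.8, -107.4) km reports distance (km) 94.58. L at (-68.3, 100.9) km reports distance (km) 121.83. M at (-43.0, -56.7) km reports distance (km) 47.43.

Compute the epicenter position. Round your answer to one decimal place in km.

Circle about each station: (x + 20.8)² + (y + 107.4)² = 94.58²; (x + 68.3)² + (y − 100.9)² = 121.83²; (x + 43.0)² + (y + 56.7)² = 47.43².
Subtracting pairs of circle equations eliminates x²+y² and gives linear equations (the radical axes):
-95.0 x + 416.6 y = -3018.87
-44.4 x + 101.4 y = -207.74
Solving the 2×2 system: x ≈ -24.8, y ≈ -12.9 km.

(-24.8, -12.9)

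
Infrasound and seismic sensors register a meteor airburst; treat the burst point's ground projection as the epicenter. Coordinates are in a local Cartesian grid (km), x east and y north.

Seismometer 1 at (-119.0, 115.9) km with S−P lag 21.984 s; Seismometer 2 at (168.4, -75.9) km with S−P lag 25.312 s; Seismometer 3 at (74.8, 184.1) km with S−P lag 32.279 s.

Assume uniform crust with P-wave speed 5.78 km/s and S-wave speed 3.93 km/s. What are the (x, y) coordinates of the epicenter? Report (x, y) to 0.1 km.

(-132.5, -153.7)

Distance from S−P lag: d = Δt · v_P v_S / (v_P − v_S) = Δt · (5.78·3.93)/(5.78−3.93) ≈ 12.2786·Δt.
So d_Seismometer 1 = 269.93, d_Seismometer 2 = 310.80, d_Seismometer 3 = 396.34 km.
Circle about each station: (x + 119.0)² + (y − 115.9)² = 269.93²; (x − 168.4)² + (y + 75.9)² = 310.80²; (x − 74.8)² + (y − 184.1)² = 396.34².
Subtracting the Seismometer 1 equation from the Seismometer 2 and Seismometer 3 equations removes the quadratic terms:
574.8 x − 383.6 y = -17208.88
387.6 x + 136.4 y = -72329.15
Solving the 2×2 system: x ≈ -132.5, y ≈ -153.7 km.
Check against Seismometer 1 (with the unrounded x, y): √((x + 119.0)²+(y − 115.9)²) = 269.95 ≈ 269.93 km. ✓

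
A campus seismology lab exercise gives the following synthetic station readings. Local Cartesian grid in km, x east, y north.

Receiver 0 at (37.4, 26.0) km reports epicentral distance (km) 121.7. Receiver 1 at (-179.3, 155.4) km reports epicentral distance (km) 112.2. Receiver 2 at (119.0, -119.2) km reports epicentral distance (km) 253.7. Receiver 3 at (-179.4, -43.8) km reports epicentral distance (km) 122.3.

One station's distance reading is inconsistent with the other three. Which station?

Receiver 1

Solve using three stations at a time. Using Receiver 0, Receiver 2, Receiver 3 (subtract circle equations pairwise → linear system) gives (x, y) ≈ (-84.1, 32.8).
Distances from that point to each station vs reported:
  Receiver 0: calculated 121.7 vs reported 121.7 → residual 0.0 km
  Receiver 1: calculated 155.2 vs reported 112.2 → residual 43.0 km
  Receiver 2: calculated 253.7 vs reported 253.7 → residual 0.0 km
  Receiver 3: calculated 122.3 vs reported 122.3 → residual 0.0 km
Receiver 0, Receiver 2, Receiver 3 are mutually consistent (residuals ≈ 0); Receiver 1 is off by 43.0 km.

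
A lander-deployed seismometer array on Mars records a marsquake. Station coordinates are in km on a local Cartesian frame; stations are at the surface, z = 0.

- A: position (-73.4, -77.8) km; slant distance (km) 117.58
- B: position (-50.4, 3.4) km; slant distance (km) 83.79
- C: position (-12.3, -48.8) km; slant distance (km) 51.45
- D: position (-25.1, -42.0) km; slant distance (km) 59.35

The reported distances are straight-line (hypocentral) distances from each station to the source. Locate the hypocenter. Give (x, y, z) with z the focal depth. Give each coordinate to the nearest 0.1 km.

Each station gives a sphere (x−x_i)² + (y−y_i)² + z² = d_i² (stations at z=0).
Subtracting the A sphere from B and C: z² cancels, leaving linear equations in x and y:
46.0 x + 162.4 y = -2084.39
122.2 x + 58.0 y = 2270.28
Solving: x ≈ 28.502, y ≈ -20.908 km (keep extra digits for the depth step; rounded: 28.5, -20.9).
Then from the A sphere: z² = 117.58² − (x + 73.4)² − (y + 77.8)² with x = 28.502, y = -20.908, so z ≈ 14.295 ≈ 14.3 km.

(28.5, -20.9, 14.3)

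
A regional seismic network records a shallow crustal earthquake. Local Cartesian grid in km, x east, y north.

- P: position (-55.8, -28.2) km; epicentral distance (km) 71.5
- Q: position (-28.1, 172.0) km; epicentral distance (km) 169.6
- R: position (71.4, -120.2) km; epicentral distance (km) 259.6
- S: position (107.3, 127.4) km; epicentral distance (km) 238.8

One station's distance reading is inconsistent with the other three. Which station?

R

Solve using three stations at a time. Using P, Q, S (subtract circle equations pairwise → linear system) gives (x, y) ≈ (-106.9, 21.8).
Distances from that point to each station vs reported:
  P: calculated 71.5 vs reported 71.5 → residual 0.0 km
  Q: calculated 169.6 vs reported 169.6 → residual 0.0 km
  R: calculated 227.9 vs reported 259.6 → residual 31.7 km
  S: calculated 238.8 vs reported 238.8 → residual 0.0 km
P, Q, S are mutually consistent (residuals ≈ 0); R is off by 31.7 km.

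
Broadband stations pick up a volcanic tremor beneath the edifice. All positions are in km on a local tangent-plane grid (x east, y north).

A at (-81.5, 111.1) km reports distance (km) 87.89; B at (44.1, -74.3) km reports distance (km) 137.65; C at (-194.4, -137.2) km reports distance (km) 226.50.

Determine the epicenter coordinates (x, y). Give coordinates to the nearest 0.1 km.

Circle about each station: (x + 81.5)² + (y − 111.1)² = 87.89²; (x − 44.1)² + (y + 74.3)² = 137.65²; (x + 194.4)² + (y + 137.2)² = 226.50².
Subtracting the A equation from the B and C equations removes the quadratic terms:
251.2 x − 370.8 y = -22743.03
-225.8 x − 496.6 y = -5947.86
Solving the 2×2 system: x ≈ -43.6, y ≈ 31.8 km.

x ≈ -43.6 km, y ≈ 31.8 km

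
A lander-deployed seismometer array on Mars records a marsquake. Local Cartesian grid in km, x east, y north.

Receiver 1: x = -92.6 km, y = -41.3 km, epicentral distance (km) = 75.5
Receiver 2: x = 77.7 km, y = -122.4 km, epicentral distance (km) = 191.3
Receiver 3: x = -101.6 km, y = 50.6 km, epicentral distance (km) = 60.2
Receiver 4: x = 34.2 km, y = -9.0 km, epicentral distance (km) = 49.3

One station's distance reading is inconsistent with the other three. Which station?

Receiver 4

Solve using three stations at a time. Using Receiver 1, Receiver 2, Receiver 3 (subtract circle equations pairwise → linear system) gives (x, y) ≈ (-49.4, 20.6).
Distances from that point to each station vs reported:
  Receiver 1: calculated 75.5 vs reported 75.5 → residual 0.0 km
  Receiver 2: calculated 191.3 vs reported 191.3 → residual 0.0 km
  Receiver 3: calculated 60.2 vs reported 60.2 → residual 0.0 km
  Receiver 4: calculated 88.7 vs reported 49.3 → residual 39.4 km
Receiver 1, Receiver 2, Receiver 3 are mutually consistent (residuals ≈ 0); Receiver 4 is off by 39.4 km.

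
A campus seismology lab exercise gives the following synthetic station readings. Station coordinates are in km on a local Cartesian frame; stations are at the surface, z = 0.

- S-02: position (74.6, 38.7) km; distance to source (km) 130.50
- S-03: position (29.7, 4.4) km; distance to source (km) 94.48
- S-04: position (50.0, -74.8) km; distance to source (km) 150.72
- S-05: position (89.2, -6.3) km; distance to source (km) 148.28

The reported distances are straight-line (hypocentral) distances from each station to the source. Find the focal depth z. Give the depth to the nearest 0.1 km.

Each station gives a sphere (x−x_i)² + (y−y_i)² + z² = d_i² (stations at z=0).
Subtracting the S-02 sphere from S-03 and S-04: z² cancels, leaving linear equations in x and y:
-89.8 x − 68.6 y = 1942.38
-49.2 x − 227.0 y = -4654.08
Solving: x ≈ -44.692, y ≈ 30.189 km (keep extra digits for the depth step; rounded: -44.7, 30.2).
Then from the S-02 sphere: z² = 130.50² − (x − 74.6)² − (y − 38.7)² with x = -44.692, y = 30.189, so z ≈ 52.223 ≈ 52.2 km.

z ≈ 52.2 km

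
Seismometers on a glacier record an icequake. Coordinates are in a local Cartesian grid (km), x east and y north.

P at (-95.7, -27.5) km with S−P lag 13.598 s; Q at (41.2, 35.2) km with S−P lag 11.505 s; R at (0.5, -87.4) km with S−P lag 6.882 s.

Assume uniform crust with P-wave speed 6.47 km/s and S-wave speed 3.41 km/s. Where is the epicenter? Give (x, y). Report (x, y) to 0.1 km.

Distance from S−P lag: d = Δt · v_P v_S / (v_P − v_S) = Δt · (6.47·3.41)/(6.47−3.41) ≈ 7.2100·Δt.
So d_P = 98.04, d_Q = 82.95, d_R = 49.62 km.
Circle about each station: (x + 95.7)² + (y + 27.5)² = 98.04²; (x − 41.2)² + (y − 35.2)² = 82.95²; (x − 0.5)² + (y + 87.4)² = 49.62².
Subtracting the P equation from the Q and R equations removes the quadratic terms:
273.8 x + 125.4 y = -4247.12
192.4 x − 119.8 y = 4873.97
Solving the 2×2 system: x ≈ 1.8, y ≈ -37.8 km.

(1.8, -37.8)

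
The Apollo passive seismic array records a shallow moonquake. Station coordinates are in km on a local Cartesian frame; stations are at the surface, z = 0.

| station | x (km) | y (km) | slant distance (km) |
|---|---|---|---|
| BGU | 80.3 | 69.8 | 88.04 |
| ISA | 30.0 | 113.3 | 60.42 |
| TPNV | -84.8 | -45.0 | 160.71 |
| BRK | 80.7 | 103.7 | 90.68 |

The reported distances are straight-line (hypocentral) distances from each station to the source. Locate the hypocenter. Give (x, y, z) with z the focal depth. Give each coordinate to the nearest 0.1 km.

(5.0, 80.7, 44.3)

Each station gives a sphere (x−x_i)² + (y−y_i)² + z² = d_i² (stations at z=0).
Subtracting the BGU sphere from ISA and TPNV: z² cancels, leaving linear equations in x and y:
-100.6 x + 87.0 y = 6517.23
-330.2 x − 229.6 y = -20180.75
Solving: x ≈ 5.005, y ≈ 80.698 km (keep extra digits for the depth step; rounded: 5.0, 80.7).
Then from the BGU sphere: z² = 88.04² − (x − 80.3)² − (y − 69.8)² with x = 5.005, y = 80.698, so z ≈ 44.305 ≈ 44.3 km.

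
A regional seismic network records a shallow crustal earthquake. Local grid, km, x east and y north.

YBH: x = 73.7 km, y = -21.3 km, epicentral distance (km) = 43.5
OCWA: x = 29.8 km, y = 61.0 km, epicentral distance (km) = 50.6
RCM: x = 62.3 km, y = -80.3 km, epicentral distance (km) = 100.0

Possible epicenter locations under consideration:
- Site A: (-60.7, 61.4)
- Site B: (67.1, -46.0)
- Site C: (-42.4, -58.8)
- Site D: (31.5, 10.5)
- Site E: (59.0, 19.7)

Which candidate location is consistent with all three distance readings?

Site E

For each candidate, compare |candidate − station| to the reported distance:
Site A: residuals YBH 114.3, OCWA 39.9, RCM 87.6 → max 114.3 km
Site B: residuals YBH 17.9, OCWA 62.7, RCM 65.4 → max 65.4 km
Site C: residuals YBH 78.5, OCWA 89.3, RCM 6.9 → max 89.3 km
Site D: residuals YBH 9.3, OCWA 0.1, RCM 4.1 → max 9.3 km
Site E: residuals YBH 0.1, OCWA 0.0, RCM 0.1 → max 0.1 km
Only Site E has all residuals ≈ 0.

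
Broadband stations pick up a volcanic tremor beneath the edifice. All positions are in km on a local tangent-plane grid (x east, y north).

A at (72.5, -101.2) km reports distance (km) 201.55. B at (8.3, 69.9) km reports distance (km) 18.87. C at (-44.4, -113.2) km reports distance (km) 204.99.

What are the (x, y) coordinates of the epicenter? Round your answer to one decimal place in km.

(0.1, 86.9)

Circle about each station: (x − 72.5)² + (y + 101.2)² = 201.55²; (x − 8.3)² + (y − 69.9)² = 18.87²; (x + 44.4)² + (y + 113.2)² = 204.99².
Subtracting the A equation from the B and C equations removes the quadratic terms:
-128.4 x + 342.2 y = 29723.54
-233.8 x − 24.0 y = -2110.59
Solving the 2×2 system: x ≈ 0.1, y ≈ 86.9 km.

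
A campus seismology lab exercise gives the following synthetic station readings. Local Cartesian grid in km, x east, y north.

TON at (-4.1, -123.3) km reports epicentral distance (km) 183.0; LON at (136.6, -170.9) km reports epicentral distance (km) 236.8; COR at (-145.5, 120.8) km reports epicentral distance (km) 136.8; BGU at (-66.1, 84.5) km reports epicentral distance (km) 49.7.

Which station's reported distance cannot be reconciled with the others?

Solve using three stations at a time. Using TON, COR, BGU (subtract circle equations pairwise → linear system) gives (x, y) ≈ (-23.6, 58.7).
Distances from that point to each station vs reported:
  TON: calculated 183.0 vs reported 183.0 → residual 0.0 km
  LON: calculated 279.9 vs reported 236.8 → residual 43.1 km
  COR: calculated 136.8 vs reported 136.8 → residual 0.0 km
  BGU: calculated 49.7 vs reported 49.7 → residual 0.0 km
TON, COR, BGU are mutually consistent (residuals ≈ 0); LON is off by 43.1 km.

LON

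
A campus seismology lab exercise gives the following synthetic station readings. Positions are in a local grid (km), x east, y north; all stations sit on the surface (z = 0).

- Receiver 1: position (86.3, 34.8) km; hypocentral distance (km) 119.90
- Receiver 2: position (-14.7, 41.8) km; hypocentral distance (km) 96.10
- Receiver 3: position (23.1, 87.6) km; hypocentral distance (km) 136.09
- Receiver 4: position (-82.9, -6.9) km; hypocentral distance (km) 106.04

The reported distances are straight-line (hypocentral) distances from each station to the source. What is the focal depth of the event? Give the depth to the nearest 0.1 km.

depth ≈ 50.7 km

Each station gives a sphere (x−x_i)² + (y−y_i)² + z² = d_i² (stations at z=0).
Subtracting the Receiver 1 sphere from Receiver 2 and Receiver 3: z² cancels, leaving linear equations in x and y:
-202.0 x + 14.0 y = -1554.60
-126.4 x + 105.6 y = -4595.84
Solving: x ≈ 5.103, y ≈ -37.413 km (keep extra digits for the depth step; rounded: 5.1, -37.4).
Then from the Receiver 1 sphere: z² = 119.90² − (x − 86.3)² − (y − 34.8)² with x = 5.103, y = -37.413, so z ≈ 50.679 ≈ 50.7 km.
Check against Receiver 4 (with the unrounded solution): distance 106.04 ≈ 106.04 km. ✓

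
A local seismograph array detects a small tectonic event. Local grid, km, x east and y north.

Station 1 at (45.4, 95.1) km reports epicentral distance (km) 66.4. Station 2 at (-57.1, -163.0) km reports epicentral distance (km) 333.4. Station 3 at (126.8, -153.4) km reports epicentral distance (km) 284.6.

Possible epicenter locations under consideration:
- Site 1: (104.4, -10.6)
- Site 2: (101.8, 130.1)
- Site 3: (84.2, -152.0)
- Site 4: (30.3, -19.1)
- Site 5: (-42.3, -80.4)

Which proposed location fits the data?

Site 2

For each candidate, compare |candidate − station| to the reported distance:
Site 1: residuals Station 1 54.7, Station 2 111.3, Station 3 140.1 → max 140.1 km
Site 2: residuals Station 1 0.0, Station 2 0.0, Station 3 0.0 → max 0.0 km
Site 3: residuals Station 1 183.7, Station 2 191.7, Station 3 242.0 → max 242.0 km
Site 4: residuals Station 1 48.8, Station 2 165.0, Station 3 119.2 → max 165.0 km
Site 5: residuals Station 1 129.8, Station 2 249.5, Station 3 100.4 → max 249.5 km
Only Site 2 has all residuals ≈ 0.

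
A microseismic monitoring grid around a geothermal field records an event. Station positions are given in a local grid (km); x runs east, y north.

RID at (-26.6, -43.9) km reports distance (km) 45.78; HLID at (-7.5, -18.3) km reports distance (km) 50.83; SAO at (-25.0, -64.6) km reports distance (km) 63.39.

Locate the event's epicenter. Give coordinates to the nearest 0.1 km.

(-57.7, -10.3)

Circle about each station: (x + 26.6)² + (y + 43.9)² = 45.78²; (x + 7.5)² + (y + 18.3)² = 50.83²; (x + 25.0)² + (y + 64.6)² = 63.39².
Subtracting the RID equation from the HLID and SAO equations removes the quadratic terms:
38.2 x + 51.2 y = -2731.51
3.2 x − 41.4 y = 240.91
Solving the 2×2 system: x ≈ -57.7, y ≈ -10.3 km.
Check against RID (with the unrounded x, y): √((x + 26.6)²+(y + 43.9)²) = 45.82 ≈ 45.78 km. ✓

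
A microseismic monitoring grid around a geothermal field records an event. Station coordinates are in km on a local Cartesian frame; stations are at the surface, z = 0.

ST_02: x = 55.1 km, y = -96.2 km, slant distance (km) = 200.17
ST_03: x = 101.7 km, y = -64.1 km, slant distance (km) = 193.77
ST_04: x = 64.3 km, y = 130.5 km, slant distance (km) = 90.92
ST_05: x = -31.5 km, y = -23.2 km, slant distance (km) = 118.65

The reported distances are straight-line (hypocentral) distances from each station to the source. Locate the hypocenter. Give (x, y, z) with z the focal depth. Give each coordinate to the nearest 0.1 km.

Each station gives a sphere (x−x_i)² + (y−y_i)² + z² = d_i² (stations at z=0).
Subtracting the ST_02 sphere from ST_03 and ST_04: z² cancels, leaving linear equations in x and y:
93.2 x + 64.2 y = 4682.47
18.4 x + 453.4 y = 40675.87
Solving: x ≈ -11.889, y ≈ 90.195 km (keep extra digits for the depth step; rounded: -11.9, 90.2).
Then from the ST_02 sphere: z² = 200.17² − (x − 55.1)² − (y + 96.2)² with x = -11.889, y = 90.195, so z ≈ 28.938 ≈ 28.9 km.
Check against ST_05 (with the unrounded solution): distance 118.66 ≈ 118.65 km. ✓

x ≈ -11.9 km, y ≈ 90.2 km, depth ≈ 28.9 km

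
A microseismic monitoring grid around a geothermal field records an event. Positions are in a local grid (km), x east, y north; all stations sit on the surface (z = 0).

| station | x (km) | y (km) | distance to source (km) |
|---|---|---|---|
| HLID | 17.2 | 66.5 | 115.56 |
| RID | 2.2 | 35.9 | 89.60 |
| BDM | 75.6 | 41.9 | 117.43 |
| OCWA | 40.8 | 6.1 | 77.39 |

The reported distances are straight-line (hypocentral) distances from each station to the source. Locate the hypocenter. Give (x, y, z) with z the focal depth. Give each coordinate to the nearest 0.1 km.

Each station gives a sphere (x−x_i)² + (y−y_i)² + z² = d_i² (stations at z=0).
Subtracting the HLID sphere from RID and BDM: z² cancels, leaving linear equations in x and y:
-30.0 x − 61.2 y = 1901.51
116.8 x − 49.2 y = 2317.19
Solving: x ≈ 5.596, y ≈ -33.813 km (keep extra digits for the depth step; rounded: 5.6, -33.8).
Then from the HLID sphere: z² = 115.56² − (x − 17.2)² − (y − 66.5)² with x = 5.596, y = -33.813, so z ≈ 56.185 ≈ 56.2 km.

(5.6, -33.8, 56.2)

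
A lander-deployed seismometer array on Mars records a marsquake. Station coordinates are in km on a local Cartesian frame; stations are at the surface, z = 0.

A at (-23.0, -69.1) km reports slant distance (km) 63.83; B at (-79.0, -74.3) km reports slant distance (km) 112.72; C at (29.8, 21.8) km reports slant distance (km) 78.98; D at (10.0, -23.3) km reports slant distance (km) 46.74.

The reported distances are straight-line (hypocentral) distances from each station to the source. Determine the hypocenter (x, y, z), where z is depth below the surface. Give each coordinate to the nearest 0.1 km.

Each station gives a sphere (x−x_i)² + (y−y_i)² + z² = d_i² (stations at z=0).
Subtracting the A sphere from B and C: z² cancels, leaving linear equations in x and y:
-112.0 x − 10.4 y = -2173.85
105.6 x + 181.8 y = -6104.10
Solving: x ≈ 23.811, y ≈ -47.407 km (keep extra digits for the depth step; rounded: 23.8, -47.4).
Then from the A sphere: z² = 63.83² − (x + 23.0)² − (y + 69.1)² with x = 23.811, y = -47.407, so z ≈ 37.582 ≈ 37.6 km.
Check against D (with the unrounded solution): distance 46.74 ≈ 46.74 km. ✓

x ≈ 23.8 km, y ≈ -47.4 km, depth ≈ 37.6 km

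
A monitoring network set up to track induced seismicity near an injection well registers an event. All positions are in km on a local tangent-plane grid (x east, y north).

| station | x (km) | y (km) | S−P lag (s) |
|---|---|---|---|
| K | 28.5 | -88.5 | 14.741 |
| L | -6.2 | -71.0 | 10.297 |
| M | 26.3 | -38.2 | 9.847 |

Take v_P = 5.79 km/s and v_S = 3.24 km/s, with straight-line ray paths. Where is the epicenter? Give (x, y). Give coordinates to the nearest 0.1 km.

Distance from S−P lag: d = Δt · v_P v_S / (v_P − v_S) = Δt · (5.79·3.24)/(5.79−3.24) ≈ 7.3567·Δt.
So d_K = 108.45, d_L = 75.75, d_M = 72.44 km.
Circle about each station: (x − 28.5)² + (y + 88.5)² = 108.45²; (x + 6.2)² + (y + 71.0)² = 75.75²; (x − 26.3)² + (y + 38.2)² = 72.44².
Subtracting the K equation from the L and M equations removes the quadratic terms:
-69.4 x + 35.0 y = 2458.28
-4.4 x + 100.6 y = 20.28
Solving the 2×2 system: x ≈ -36.1, y ≈ -1.4 km.

(-36.1, -1.4)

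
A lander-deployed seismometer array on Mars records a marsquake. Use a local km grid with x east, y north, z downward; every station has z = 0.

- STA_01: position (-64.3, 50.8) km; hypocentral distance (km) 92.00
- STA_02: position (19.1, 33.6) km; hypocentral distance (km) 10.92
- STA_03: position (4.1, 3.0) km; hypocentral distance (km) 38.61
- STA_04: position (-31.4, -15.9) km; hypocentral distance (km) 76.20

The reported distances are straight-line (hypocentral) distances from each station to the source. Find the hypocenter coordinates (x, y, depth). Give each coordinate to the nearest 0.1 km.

Each station gives a sphere (x−x_i)² + (y−y_i)² + z² = d_i² (stations at z=0).
Subtracting the STA_01 sphere from STA_02 and STA_03: z² cancels, leaving linear equations in x and y:
166.8 x − 34.4 y = 3123.39
136.8 x − 95.6 y = 283.95
Solving: x ≈ 25.696, y ≈ 33.800 km (keep extra digits for the depth step; rounded: 25.7, 33.8).
Then from the STA_01 sphere: z² = 92.00² − (x + 64.3)² − (y − 50.8)² with x = 25.696, y = 33.800, so z ≈ 8.702 ≈ 8.7 km.
Check against STA_04 (with the unrounded solution): distance 76.20 ≈ 76.20 km. ✓

(25.7, 33.8, 8.7)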